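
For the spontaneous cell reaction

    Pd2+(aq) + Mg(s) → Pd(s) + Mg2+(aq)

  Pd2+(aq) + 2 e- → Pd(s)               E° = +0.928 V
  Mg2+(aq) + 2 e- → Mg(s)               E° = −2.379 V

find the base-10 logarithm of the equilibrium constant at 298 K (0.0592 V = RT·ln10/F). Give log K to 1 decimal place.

The Pd²⁺/Pd couple is reduced (cathode); E°cell = +0.928 − (−2.379) = +3.307 V with n = 2.
At equilibrium E = 0, so log K = nE°cell / 0.0592 = (2)(+3.307) / 0.0592 = 111.7.

log K = 111.7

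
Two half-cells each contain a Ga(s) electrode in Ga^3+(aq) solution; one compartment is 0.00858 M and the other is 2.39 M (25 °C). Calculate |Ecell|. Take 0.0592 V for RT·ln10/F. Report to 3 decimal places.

0.048 V

For a concentration cell E°cell = 0, since both electrodes use the same couple.
The compartment with the higher Ga^3+(aq) concentration (2.39 M) acts as the cathode; ions are reduced there and produced at the dilute (0.00858 M) anode.
With n = 3, Ecell = −(0.0592/3)·log([dilute]/[conc]) = −(0.0592/3)·log(0.00858/2.39) = +0.048 V.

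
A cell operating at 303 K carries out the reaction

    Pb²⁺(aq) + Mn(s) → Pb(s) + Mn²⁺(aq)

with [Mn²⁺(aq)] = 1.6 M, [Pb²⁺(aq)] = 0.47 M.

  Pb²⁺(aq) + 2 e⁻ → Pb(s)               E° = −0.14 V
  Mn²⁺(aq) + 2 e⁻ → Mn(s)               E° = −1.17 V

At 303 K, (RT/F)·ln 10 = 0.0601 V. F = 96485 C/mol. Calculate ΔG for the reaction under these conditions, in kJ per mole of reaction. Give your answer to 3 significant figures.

−196 kJ/mol

The standard cell potential is −0.14 − (−1.17) = +1.03 V, with n = 2 electrons in the balanced equation.
The reaction quotient is [Mn²⁺(aq)] / [Pb²⁺(aq)] = 3.4; by Nernst, E = +1.03 − (0.0601/2)(0.532) = +1.0140 V.
Finally ΔG = −nFE = −(2)(96485 C/mol)(+1.0140 V) = −196 kJ/mol.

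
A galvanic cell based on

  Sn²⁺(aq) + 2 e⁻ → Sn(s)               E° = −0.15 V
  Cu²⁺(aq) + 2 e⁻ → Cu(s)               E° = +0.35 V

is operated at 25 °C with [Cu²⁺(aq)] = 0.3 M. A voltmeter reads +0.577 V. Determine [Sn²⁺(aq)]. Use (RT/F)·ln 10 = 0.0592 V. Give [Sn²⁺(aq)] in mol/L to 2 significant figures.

Cu²⁺/Cu is the cathode (higher E°); E°cell = +0.35 − (−0.15) = +0.50 V with n = 2.
From the Nernst equation, log Q = n(E° − E)/0.0592 = 2·(+0.50 − (+0.577))/0.0592 = −2.601.
Balancing electrons gives Cu²⁺(aq) + Sn(s) → Cu(s) + Sn²⁺(aq); thus Q = [Sn²⁺(aq)] / [Cu²⁺(aq)].
Solving for the unknown gives log [Sn²⁺(aq)] = −3.124, so [Sn²⁺(aq)] ≈ 0.00075 M.

0.00075 M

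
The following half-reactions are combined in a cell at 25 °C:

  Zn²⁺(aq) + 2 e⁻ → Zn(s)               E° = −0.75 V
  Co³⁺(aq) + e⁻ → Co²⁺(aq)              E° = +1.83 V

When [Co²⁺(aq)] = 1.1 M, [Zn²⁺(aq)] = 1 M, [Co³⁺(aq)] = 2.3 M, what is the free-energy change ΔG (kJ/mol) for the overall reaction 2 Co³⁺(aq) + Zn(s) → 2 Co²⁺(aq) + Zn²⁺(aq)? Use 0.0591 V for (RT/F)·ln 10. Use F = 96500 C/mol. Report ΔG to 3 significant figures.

E°cell = +1.83 − (−0.75) = +2.58 V; the balanced reaction transfers n = 2 electrons.
The reaction quotient is ([Co²⁺(aq)]^2·[Zn²⁺(aq)]) / [Co³⁺(aq)]^2 = 0.229; by Nernst, E = +2.58 − (0.0591/2)(−0.641) = +2.5989 V.
ΔG = −nFE = −(2)(96500)(+2.5989) J/mol = −502 kJ/mol.

−502 kJ/mol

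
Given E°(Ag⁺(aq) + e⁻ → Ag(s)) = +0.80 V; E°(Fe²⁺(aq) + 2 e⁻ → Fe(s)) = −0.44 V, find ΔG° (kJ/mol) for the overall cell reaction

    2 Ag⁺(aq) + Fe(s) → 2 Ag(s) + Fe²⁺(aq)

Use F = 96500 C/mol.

In the reaction as written Ag⁺(aq) is reduced, so the Ag⁺/Ag couple is the cathode and Fe²⁺/Fe is the anode.
E°cell = +0.80 − (−0.44) = +1.24 V; balancing electrons gives n = 2.
ΔG° = −nFE°cell = −(2)(96500)(+1.24) J/mol = −239 kJ/mol.

−239 kJ/mol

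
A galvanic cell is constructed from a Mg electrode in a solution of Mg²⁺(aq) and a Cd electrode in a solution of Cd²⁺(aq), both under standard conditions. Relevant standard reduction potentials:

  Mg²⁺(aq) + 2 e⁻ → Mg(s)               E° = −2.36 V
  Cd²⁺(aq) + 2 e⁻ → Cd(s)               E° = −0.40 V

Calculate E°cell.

The Cd²⁺/Cd couple has the higher E°, so Cd ion is reduced (cathode) and Mg is oxidized (anode).
E°cell = E°(cathode) − E°(anode) = −0.40 − (−2.36) = +1.96 V.

+1.96 V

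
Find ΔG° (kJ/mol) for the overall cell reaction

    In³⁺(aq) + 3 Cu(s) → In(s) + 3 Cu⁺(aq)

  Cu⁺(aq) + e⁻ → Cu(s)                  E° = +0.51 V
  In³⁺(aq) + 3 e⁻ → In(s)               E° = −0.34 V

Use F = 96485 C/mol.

In the reaction as written In³⁺(aq) is reduced, so the In³⁺/In couple is the cathode and Cu⁺/Cu is the anode.
E°cell = −0.34 − (+0.51) = −0.85 V; balancing electrons gives n = 3.
ΔG° = −nFE°cell = −(3)(96485)(−0.85) J/mol = +246 kJ/mol.

+246 kJ/mol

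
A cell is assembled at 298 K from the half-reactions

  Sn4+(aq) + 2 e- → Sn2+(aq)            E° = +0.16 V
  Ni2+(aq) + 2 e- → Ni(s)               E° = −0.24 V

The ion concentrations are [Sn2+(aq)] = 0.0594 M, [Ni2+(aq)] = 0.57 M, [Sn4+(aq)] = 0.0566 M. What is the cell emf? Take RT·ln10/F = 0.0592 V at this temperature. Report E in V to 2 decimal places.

+0.41 V

Sn⁴⁺/Sn²⁺ is reduced (cathode, E° = +0.16 V) and Ni²⁺/Ni is oxidized (anode).
E°cell = +0.16 − (−0.24) = +0.40 V, with n = 2 electrons transferred.
Balancing gives Sn4+(aq) + Ni(s) → Sn2+(aq) + Ni2+(aq); hence Q = ([Sn2+(aq)]·[Ni2+(aq)]) / [Sn4+(aq)] = 0.598 (log Q = −0.223).
By the Nernst equation, E = +0.40 − (0.0592/2)·(−0.223) = +0.41 V.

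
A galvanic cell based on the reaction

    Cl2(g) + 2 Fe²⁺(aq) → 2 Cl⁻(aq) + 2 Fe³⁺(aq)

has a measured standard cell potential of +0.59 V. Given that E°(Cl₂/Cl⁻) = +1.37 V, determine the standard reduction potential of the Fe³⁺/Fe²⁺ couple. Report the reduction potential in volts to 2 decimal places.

+0.78 V

In the reaction as written the Cl₂/Cl⁻ couple is reduced (cathode) and Fe³⁺/Fe²⁺ is oxidized (anode), so E°cell = E°(Cl₂/Cl⁻) − E°(Fe³⁺/Fe²⁺).
E°(Fe³⁺/Fe²⁺) = E°(cathode) − E°cell = +1.37 − (+0.59) = +0.78 V.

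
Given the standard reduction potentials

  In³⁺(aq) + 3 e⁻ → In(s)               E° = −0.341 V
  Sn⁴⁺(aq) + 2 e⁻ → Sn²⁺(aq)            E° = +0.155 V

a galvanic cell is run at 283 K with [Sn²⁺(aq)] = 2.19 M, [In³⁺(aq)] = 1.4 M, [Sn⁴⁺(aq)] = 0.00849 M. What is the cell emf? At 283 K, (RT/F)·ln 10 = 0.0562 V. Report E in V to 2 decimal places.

Sn⁴⁺/Sn²⁺ is reduced (cathode, E° = +0.155 V) and In³⁺/In is oxidized (anode).
E°cell = E°cat − E°an = +0.155 − (−0.341) = +0.496 V; n = 6.
Balancing gives 3 Sn⁴⁺(aq) + 2 In(s) → 3 Sn²⁺(aq) + 2 In³⁺(aq); hence Q = ([Sn²⁺(aq)]^3·[In³⁺(aq)]^2) / [Sn⁴⁺(aq)]^3 = 3.36×10^7 (log Q = 7.527).
By the Nernst equation, E = +0.496 − (0.0562/6)·(7.527) = +0.43 V.

+0.43 V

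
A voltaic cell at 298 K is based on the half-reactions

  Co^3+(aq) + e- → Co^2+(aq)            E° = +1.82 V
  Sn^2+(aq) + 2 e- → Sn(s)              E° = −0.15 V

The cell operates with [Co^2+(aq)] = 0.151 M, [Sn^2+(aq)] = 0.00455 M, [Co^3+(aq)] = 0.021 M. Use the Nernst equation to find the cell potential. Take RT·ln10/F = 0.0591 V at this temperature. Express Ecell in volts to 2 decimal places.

+1.99 V

Since E°(Co³⁺/Co²⁺) > E°(Sn²⁺/Sn), Co³⁺/Co²⁺ serves as the cathode.
The standard potential is +1.82 − (−0.15) = +1.97 V and the balanced reaction transfers n = 2 electrons.
The balanced reaction is 2 Co^3+(aq) + Sn(s) → 2 Co^2+(aq) + Sn^2+(aq), so Q = ([Co^2+(aq)]^2·[Sn^2+(aq)]) / [Co^3+(aq)]^2 = 0.235 and log Q = −0.628.
Applying E = E° − (RT ln10/nF)·log Q gives +1.97 − (0.0591/2)(−0.628) = +1.99 V.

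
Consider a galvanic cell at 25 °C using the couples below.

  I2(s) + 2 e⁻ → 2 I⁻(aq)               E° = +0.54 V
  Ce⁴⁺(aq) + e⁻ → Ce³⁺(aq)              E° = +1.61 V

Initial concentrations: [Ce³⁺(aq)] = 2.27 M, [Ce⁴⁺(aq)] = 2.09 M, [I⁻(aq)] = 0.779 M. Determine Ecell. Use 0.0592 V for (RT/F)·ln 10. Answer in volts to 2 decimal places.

+1.06 V

Since E°(Ce⁴⁺/Ce³⁺) > E°(I₂/I⁻), Ce⁴⁺/Ce³⁺ serves as the cathode.
The standard potential is +1.61 − (+0.54) = +1.07 V and the balanced reaction transfers n = 2 electrons.
For the overall reaction 2 Ce⁴⁺(aq) + 2 I⁻(aq) → 2 Ce³⁺(aq) + I2(s), Q = [Ce³⁺(aq)]^2 / ([Ce⁴⁺(aq)]^2·[I⁻(aq)]^2) = 1.94, giving log Q = 0.289.
E = E° − (0.0592/n)·log Q = +1.07 − (0.0592/2)(0.289) = +1.06 V.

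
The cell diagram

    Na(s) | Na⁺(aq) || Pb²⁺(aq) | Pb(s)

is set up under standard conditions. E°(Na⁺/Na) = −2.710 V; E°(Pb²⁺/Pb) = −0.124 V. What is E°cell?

+2.586 V

By convention the left-hand electrode in cell notation is the anode (oxidation) and the right-hand electrode is the cathode (reduction).
E°cell = E°(right) − E°(left) = −0.124 − (−2.710) = +2.586 V.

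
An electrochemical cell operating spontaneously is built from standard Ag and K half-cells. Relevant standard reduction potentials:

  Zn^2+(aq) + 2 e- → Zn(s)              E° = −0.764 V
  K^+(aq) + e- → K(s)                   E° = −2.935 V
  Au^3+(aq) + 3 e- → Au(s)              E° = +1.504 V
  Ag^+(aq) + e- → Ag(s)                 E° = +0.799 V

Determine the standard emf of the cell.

+3.734 V

Of the two couples in this cell, the one with the more positive reduction potential is reduced at the cathode: here that is Ag⁺/Ag (+0.799 V); K⁺/K (−2.935 V) is the anode.
E°cell = E°(cathode) − E°(anode) = +0.799 − (−2.935) = +3.734 V.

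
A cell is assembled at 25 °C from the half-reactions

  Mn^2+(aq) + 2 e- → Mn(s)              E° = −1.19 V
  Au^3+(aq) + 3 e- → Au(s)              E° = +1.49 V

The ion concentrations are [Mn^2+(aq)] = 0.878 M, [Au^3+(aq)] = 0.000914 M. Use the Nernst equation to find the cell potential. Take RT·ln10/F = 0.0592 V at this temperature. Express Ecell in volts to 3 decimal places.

+2.622 V

Since E°(Au³⁺/Au) > E°(Mn²⁺/Mn), Au³⁺/Au serves as the cathode.
E°cell = E°cat − E°an = +1.49 − (−1.19) = +2.68 V; n = 6.
For the overall reaction 2 Au^3+(aq) + 3 Mn(s) → 2 Au(s) + 3 Mn^2+(aq), Q = [Mn^2+(aq)]^3 / [Au^3+(aq)]^2 = 8.1×10^5, giving log Q = 5.909.
By the Nernst equation, E = +2.68 − (0.0592/6)·(5.909) = +2.622 V.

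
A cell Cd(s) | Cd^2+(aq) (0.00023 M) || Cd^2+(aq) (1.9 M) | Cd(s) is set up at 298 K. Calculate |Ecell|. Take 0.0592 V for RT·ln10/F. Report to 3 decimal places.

0.116 V

For a concentration cell E°cell = 0, since both electrodes use the same couple.
The compartment with the higher Cd^2+(aq) concentration (1.9 M) acts as the cathode; ions are reduced there and produced at the dilute (0.00023 M) anode.
With n = 2, Ecell = −(0.0592/2)·log([dilute]/[conc]) = −(0.0592/2)·log(0.00023/1.9) = +0.116 V.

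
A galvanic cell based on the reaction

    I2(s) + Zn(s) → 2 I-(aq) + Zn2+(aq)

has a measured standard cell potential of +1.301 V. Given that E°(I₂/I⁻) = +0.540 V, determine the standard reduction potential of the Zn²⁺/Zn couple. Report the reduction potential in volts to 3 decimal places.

In the reaction as written the I₂/I⁻ couple is reduced (cathode) and Zn²⁺/Zn is oxidized (anode), so E°cell = E°(I₂/I⁻) − E°(Zn²⁺/Zn).
E°(Zn²⁺/Zn) = E°(cathode) − E°cell = +0.540 − (+1.301) = −0.761 V.

−0.761 V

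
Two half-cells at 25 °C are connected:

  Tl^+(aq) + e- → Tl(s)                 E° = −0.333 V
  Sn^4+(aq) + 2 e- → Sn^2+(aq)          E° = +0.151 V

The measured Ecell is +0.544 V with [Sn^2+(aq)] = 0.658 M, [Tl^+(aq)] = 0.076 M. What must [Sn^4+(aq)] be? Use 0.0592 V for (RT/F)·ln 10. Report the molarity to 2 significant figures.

Sn⁴⁺/Sn²⁺ is the cathode (higher E°); E°cell = +0.151 − (−0.333) = +0.484 V with n = 2.
Rearranging E = E° − (0.0592/n)·log Q gives log Q = 2(+0.484 − (+0.544))/0.0592 = −2.027.
For Sn^4+(aq) + 2 Tl(s) → Sn^2+(aq) + 2 Tl^+(aq), the reaction quotient is Q = ([Sn^2+(aq)]·[Tl^+(aq)]^2) / [Sn^4+(aq)].
Isolating [Sn^4+(aq)] in Q = 10^{−2.027} yields log [Sn^4+(aq)] = −0.393, i.e. 0.40 M.

0.40 M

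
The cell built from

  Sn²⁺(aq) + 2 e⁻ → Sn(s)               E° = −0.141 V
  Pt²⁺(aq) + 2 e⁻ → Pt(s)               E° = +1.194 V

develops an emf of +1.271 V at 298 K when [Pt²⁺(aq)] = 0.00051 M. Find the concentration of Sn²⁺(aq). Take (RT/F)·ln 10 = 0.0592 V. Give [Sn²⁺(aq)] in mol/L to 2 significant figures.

The Pt²⁺/Pt couple has the larger reduction potential, so it is the cathode: E°cell = +1.194 − (−0.141) = +1.335 V and n = 2.
Since E = E° − (0.0592/n)·log Q, log Q = n(E° − E)/0.0592 = 2.162.
For Pt²⁺(aq) + Sn(s) → Pt(s) + Sn²⁺(aq), the reaction quotient is Q = [Sn²⁺(aq)] / [Pt²⁺(aq)].
Solving for the unknown gives log [Sn²⁺(aq)] = −1.130, so [Sn²⁺(aq)] ≈ 0.074 M.

0.074 M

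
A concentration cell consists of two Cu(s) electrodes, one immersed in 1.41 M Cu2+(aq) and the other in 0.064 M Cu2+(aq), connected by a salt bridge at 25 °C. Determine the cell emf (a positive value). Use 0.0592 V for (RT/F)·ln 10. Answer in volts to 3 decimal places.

For a concentration cell E°cell = 0, since both electrodes use the same couple.
The compartment with the higher Cu2+(aq) concentration (1.41 M) acts as the cathode; ions are reduced there and produced at the dilute (0.064 M) anode.
With n = 2, Ecell = −(0.0592/2)·log([dilute]/[conc]) = −(0.0592/2)·log(0.064/1.41) = +0.040 V.

0.040 V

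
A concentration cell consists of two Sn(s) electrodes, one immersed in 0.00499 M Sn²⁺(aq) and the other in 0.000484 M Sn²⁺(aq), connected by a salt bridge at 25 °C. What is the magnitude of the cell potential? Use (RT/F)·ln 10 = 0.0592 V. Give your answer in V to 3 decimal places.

For a concentration cell E°cell = 0, since both electrodes use the same couple.
The compartment with the higher Sn²⁺(aq) concentration (0.00499 M) acts as the cathode; ions are reduced there and produced at the dilute (0.000484 M) anode.
With n = 2, Ecell = −(0.0592/2)·log([dilute]/[conc]) = −(0.0592/2)·log(0.000484/0.00499) = +0.030 V.

0.030 V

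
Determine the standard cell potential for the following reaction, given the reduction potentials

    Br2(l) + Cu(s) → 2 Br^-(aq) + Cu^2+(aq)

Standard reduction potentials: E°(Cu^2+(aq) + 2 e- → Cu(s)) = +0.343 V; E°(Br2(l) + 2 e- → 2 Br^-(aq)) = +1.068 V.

+0.725 V

In the reaction as written, Br2(l) is reduced (cathode) and Cu^2+(aq) is produced by oxidation at the anode.
E°cell = E°(cathode) − E°(anode) = +1.068 − (+0.343) = +0.725 V.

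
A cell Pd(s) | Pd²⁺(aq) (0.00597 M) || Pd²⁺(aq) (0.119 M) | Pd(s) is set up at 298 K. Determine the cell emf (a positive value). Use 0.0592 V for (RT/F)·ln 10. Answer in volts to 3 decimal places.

For a concentration cell E°cell = 0, since both electrodes use the same couple.
The compartment with the higher Pd²⁺(aq) concentration (0.119 M) acts as the cathode; ions are reduced there and produced at the dilute (0.00597 M) anode.
With n = 2, Ecell = −(0.0592/2)·log([dilute]/[conc]) = −(0.0592/2)·log(0.00597/0.119) = +0.038 V.

0.038 V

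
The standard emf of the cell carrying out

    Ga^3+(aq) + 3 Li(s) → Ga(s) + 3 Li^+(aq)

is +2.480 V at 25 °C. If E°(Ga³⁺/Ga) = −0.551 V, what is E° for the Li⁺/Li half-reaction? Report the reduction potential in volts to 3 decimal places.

−3.031 V

In the reaction as written the Ga³⁺/Ga couple is reduced (cathode) and Li⁺/Li is oxidized (anode), so E°cell = E°(Ga³⁺/Ga) − E°(Li⁺/Li).
E°(Li⁺/Li) = E°(cathode) − E°cell = −0.551 − (+2.480) = −3.031 V.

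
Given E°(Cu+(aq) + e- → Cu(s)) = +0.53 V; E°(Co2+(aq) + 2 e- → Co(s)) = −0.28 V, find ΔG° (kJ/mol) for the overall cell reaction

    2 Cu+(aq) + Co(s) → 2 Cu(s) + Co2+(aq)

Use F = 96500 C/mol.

−156 kJ/mol

In the reaction as written Cu+(aq) is reduced, so the Cu⁺/Cu couple is the cathode and Co²⁺/Co is the anode.
E°cell = +0.53 − (−0.28) = +0.81 V; balancing electrons gives n = 2.
ΔG° = −nFE°cell = −(2)(96500)(+0.81) J/mol = −156 kJ/mol.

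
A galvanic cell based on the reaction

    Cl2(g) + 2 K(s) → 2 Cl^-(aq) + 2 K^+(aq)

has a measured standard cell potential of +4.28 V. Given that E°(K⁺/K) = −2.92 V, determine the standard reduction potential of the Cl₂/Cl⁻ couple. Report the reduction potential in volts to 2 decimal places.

+1.36 V

In the reaction as written the Cl₂/Cl⁻ couple is reduced (cathode) and K⁺/K is oxidized (anode), so E°cell = E°(Cl₂/Cl⁻) − E°(K⁺/K).
E°(Cl₂/Cl⁻) = E°cell + E°(anode) = +4.28 + (−2.92) = +1.36 V.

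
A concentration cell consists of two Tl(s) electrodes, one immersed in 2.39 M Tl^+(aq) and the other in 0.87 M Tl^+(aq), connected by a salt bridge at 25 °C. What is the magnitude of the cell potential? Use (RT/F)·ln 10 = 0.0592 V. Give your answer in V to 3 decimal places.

0.026 V

For a concentration cell E°cell = 0, since both electrodes use the same couple.
The compartment with the higher Tl^+(aq) concentration (2.39 M) acts as the cathode; ions are reduced there and produced at the dilute (0.87 M) anode.
With n = 1, Ecell = −(0.0592/1)·log([dilute]/[conc]) = −(0.0592/1)·log(0.87/2.39) = +0.026 V.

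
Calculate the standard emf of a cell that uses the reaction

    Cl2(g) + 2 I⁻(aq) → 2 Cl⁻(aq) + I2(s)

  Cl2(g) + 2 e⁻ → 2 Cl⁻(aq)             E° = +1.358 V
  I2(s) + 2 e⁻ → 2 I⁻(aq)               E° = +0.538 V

Cl2(g) gains electrons, so the Cl₂/Cl⁻ couple is the cathode; the I₂/I⁻ couple is the anode.
E°cell = E°(cathode) − E°(anode) = +1.358 − (+0.538) = +0.820 V.

+0.820 V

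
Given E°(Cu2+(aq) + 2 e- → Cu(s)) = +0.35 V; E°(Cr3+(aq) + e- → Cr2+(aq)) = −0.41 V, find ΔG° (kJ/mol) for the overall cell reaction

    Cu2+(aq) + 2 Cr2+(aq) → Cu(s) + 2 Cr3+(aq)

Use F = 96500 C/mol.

−147 kJ/mol

In the reaction as written Cu2+(aq) is reduced, so the Cu²⁺/Cu couple is the cathode and Cr³⁺/Cr²⁺ is the anode.
E°cell = +0.35 − (−0.41) = +0.76 V; balancing electrons gives n = 2.
ΔG° = −nFE°cell = −(2)(96500)(+0.76) J/mol = −147 kJ/mol.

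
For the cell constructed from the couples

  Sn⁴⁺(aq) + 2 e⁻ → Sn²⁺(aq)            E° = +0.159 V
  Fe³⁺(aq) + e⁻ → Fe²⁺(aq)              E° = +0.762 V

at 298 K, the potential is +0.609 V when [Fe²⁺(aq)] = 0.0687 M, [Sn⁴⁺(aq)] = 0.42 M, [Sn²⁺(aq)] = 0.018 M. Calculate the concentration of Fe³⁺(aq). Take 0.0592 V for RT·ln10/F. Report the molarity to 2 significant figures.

0.42 M

The Fe³⁺/Fe²⁺ couple has the larger reduction potential, so it is the cathode: E°cell = +0.762 − (+0.159) = +0.603 V and n = 2.
Since E = E° − (0.0592/n)·log Q, log Q = n(E° − E)/0.0592 = −0.203.
Balancing electrons gives 2 Fe³⁺(aq) + Sn²⁺(aq) → 2 Fe²⁺(aq) + Sn⁴⁺(aq); thus Q = ([Fe²⁺(aq)]^2·[Sn⁴⁺(aq)]) / ([Fe³⁺(aq)]^2·[Sn²⁺(aq)]).
Solving for the unknown gives log [Fe³⁺(aq)] = −0.378, so [Fe³⁺(aq)] ≈ 0.42 M.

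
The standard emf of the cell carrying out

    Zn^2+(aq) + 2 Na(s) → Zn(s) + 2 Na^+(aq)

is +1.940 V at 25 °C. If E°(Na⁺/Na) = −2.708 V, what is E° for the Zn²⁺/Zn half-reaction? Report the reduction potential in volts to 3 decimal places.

−0.768 V

In the reaction as written the Zn²⁺/Zn couple is reduced (cathode) and Na⁺/Na is oxidized (anode), so E°cell = E°(Zn²⁺/Zn) − E°(Na⁺/Na).
E°(Zn²⁺/Zn) = E°cell + E°(anode) = +1.940 + (−2.708) = −0.768 V.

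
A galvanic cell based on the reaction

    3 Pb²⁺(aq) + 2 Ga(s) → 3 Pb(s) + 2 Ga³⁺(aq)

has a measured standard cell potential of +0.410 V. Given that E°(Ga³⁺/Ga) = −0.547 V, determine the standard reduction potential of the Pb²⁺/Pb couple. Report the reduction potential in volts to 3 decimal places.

In the reaction as written the Pb²⁺/Pb couple is reduced (cathode) and Ga³⁺/Ga is oxidized (anode), so E°cell = E°(Pb²⁺/Pb) − E°(Ga³⁺/Ga).
E°(Pb²⁺/Pb) = E°cell + E°(anode) = +0.410 + (−0.547) = −0.137 V.

−0.137 V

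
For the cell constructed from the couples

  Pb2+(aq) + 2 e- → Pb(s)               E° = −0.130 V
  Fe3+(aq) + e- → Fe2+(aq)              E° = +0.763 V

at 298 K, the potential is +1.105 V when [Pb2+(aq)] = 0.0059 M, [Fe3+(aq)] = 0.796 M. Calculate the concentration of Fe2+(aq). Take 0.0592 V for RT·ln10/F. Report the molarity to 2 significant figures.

The Fe³⁺/Fe²⁺ couple has the larger reduction potential, so it is the cathode: E°cell = +0.763 − (−0.130) = +0.893 V and n = 2.
From the Nernst equation, log Q = n(E° − E)/0.0592 = 2·(+0.893 − (+1.105))/0.0592 = −7.162.
Balancing electrons gives 2 Fe3+(aq) + Pb(s) → 2 Fe2+(aq) + Pb2+(aq); thus Q = ([Fe2+(aq)]^2·[Pb2+(aq)]) / [Fe3+(aq)]^2.
Substituting the known concentrations and solving, log [Fe2+(aq)] = −2.566 and [Fe2+(aq)] = 0.0027 M.

0.0027 M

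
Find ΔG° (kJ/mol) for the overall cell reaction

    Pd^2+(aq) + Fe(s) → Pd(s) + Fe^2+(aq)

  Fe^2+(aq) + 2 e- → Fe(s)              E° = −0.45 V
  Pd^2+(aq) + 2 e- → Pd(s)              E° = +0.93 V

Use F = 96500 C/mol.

In the reaction as written Pd^2+(aq) is reduced, so the Pd²⁺/Pd couple is the cathode and Fe²⁺/Fe is the anode.
E°cell = +0.93 − (−0.45) = +1.38 V; balancing electrons gives n = 2.
ΔG° = −nFE°cell = −(2)(96500)(+1.38) J/mol = −266 kJ/mol.

−266 kJ/mol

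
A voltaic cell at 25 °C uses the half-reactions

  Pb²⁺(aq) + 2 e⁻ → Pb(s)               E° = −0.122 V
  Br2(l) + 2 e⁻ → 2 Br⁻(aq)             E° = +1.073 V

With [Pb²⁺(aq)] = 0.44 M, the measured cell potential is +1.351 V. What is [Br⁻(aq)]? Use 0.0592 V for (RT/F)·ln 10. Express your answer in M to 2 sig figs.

0.0035 M

The Br₂/Br⁻ couple has the larger reduction potential, so it is the cathode: E°cell = +1.073 − (−0.122) = +1.195 V and n = 2.
Since E = E° − (0.0592/n)·log Q, log Q = n(E° − E)/0.0592 = −5.270.
For Br2(l) + Pb(s) → 2 Br⁻(aq) + Pb²⁺(aq), the reaction quotient is Q = [Br⁻(aq)]^2·[Pb²⁺(aq)].
Isolating [Br⁻(aq)] in Q = 10^{−5.270} yields log [Br⁻(aq)] = −2.457, i.e. 0.0035 M.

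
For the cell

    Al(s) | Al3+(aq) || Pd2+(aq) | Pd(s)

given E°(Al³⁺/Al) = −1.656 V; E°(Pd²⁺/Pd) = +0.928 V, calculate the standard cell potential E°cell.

By convention the left-hand electrode in cell notation is the anode (oxidation) and the right-hand electrode is the cathode (reduction).
E°cell = E°(right) − E°(left) = +0.928 − (−1.656) = +2.584 V.

+2.584 V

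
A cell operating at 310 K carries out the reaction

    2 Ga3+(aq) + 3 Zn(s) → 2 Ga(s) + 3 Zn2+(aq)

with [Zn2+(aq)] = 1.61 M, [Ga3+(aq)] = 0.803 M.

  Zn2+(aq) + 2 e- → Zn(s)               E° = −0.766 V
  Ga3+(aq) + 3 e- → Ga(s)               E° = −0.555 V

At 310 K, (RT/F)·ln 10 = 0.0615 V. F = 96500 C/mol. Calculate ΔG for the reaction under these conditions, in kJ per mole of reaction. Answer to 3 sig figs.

With Ga³⁺/Ga reduced at the cathode, E°cell = −0.555 − (−0.766) = +0.211 V and n = 6.
Here Q = [Zn2+(aq)]^3 / [Ga3+(aq)]^2 = 6.47 (log Q = 0.811), giving E = +0.211 − (0.0615/6)·(0.811) = +0.2027 V.
ΔG = −nFE = −(6)(96500)(+0.2027) J/mol = −117 kJ/mol.

−117 kJ/mol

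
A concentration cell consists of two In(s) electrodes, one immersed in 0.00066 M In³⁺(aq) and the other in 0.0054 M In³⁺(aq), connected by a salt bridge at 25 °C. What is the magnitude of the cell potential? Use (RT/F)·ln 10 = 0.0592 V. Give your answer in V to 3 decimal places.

0.018 V

For a concentration cell E°cell = 0, since both electrodes use the same couple.
The compartment with the higher In³⁺(aq) concentration (0.0054 M) acts as the cathode; ions are reduced there and produced at the dilute (0.00066 M) anode.
With n = 3, Ecell = −(0.0592/3)·log([dilute]/[conc]) = −(0.0592/3)·log(0.00066/0.0054) = +0.018 V.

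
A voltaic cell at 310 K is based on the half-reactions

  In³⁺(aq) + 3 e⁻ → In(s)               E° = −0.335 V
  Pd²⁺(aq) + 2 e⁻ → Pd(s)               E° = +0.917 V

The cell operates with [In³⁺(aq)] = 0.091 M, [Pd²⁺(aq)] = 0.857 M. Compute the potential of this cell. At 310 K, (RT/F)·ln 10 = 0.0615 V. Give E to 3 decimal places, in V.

+1.271 V

Since E°(Pd²⁺/Pd) > E°(In³⁺/In), Pd²⁺/Pd serves as the cathode.
E°cell = +0.917 − (−0.335) = +1.252 V, with n = 6 electrons transferred.
The balanced reaction is 3 Pd²⁺(aq) + 2 In(s) → 3 Pd(s) + 2 In³⁺(aq), so Q = [In³⁺(aq)]^2 / [Pd²⁺(aq)]^3 = 0.0132 and log Q = −1.881.
By the Nernst equation, E = +1.252 − (0.0615/6)·(−1.881) = +1.271 V.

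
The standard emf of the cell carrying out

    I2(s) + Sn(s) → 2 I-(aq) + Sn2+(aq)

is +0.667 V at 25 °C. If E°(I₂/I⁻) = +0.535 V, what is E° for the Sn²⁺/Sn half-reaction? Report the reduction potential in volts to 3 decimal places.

−0.132 V

In the reaction as written the I₂/I⁻ couple is reduced (cathode) and Sn²⁺/Sn is oxidized (anode), so E°cell = E°(I₂/I⁻) − E°(Sn²⁺/Sn).
E°(Sn²⁺/Sn) = E°(cathode) − E°cell = +0.535 − (+0.667) = −0.132 V.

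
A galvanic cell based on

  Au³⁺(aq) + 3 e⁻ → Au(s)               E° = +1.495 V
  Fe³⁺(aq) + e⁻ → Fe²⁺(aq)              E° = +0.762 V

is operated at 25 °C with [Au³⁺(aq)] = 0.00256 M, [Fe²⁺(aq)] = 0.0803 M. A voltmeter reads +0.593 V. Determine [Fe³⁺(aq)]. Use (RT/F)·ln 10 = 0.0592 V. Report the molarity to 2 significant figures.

2.5 M

With Au³⁺/Au at the cathode and Fe³⁺/Fe²⁺ at the anode, E°cell = +1.495 − (+0.762) = +0.733 V (n = 3).
Since E = E° − (0.0592/n)·log Q, log Q = n(E° − E)/0.0592 = 7.095.
For Au³⁺(aq) + 3 Fe²⁺(aq) → Au(s) + 3 Fe³⁺(aq), the reaction quotient is Q = [Fe³⁺(aq)]^3 / ([Au³⁺(aq)]·[Fe²⁺(aq)]^3).
Substituting the known concentrations and solving, log [Fe³⁺(aq)] = 0.406 and [Fe³⁺(aq)] = 2.5 M.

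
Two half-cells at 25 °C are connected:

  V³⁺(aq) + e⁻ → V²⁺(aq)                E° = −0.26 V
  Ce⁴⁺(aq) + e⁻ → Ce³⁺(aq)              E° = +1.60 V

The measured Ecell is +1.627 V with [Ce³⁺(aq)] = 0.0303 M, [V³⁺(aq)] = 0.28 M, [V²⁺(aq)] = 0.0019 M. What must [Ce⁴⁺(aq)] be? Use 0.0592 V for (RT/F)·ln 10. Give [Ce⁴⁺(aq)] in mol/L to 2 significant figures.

Ce⁴⁺/Ce³⁺ is the cathode (higher E°); E°cell = +1.60 − (−0.26) = +1.86 V with n = 1.
Rearranging E = E° − (0.0592/n)·log Q gives log Q = 1(+1.86 − (+1.627))/0.0592 = 3.936.
For Ce⁴⁺(aq) + V²⁺(aq) → Ce³⁺(aq) + V³⁺(aq), the reaction quotient is Q = ([Ce³⁺(aq)]·[V³⁺(aq)]) / ([Ce⁴⁺(aq)]·[V²⁺(aq)]).
Isolating [Ce⁴⁺(aq)] in Q = 10^{3.936} yields log [Ce⁴⁺(aq)] = −3.286, i.e. 0.00052 M.

0.00052 M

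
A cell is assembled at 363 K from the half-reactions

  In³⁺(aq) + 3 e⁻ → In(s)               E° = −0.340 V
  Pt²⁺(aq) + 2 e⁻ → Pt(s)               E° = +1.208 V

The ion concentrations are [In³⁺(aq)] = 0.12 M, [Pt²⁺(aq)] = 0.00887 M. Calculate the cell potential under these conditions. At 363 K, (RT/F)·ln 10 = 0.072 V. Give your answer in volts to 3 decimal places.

Pt²⁺/Pt is reduced (cathode, E° = +1.208 V) and In³⁺/In is oxidized (anode).
The standard potential is +1.208 − (−0.340) = +1.548 V and the balanced reaction transfers n = 6 electrons.
For the overall reaction 3 Pt²⁺(aq) + 2 In(s) → 3 Pt(s) + 2 In³⁺(aq), Q = [In³⁺(aq)]^2 / [Pt²⁺(aq)]^3 = 2.06×10^4, giving log Q = 4.315.
By the Nernst equation, E = +1.548 − (0.072/6)·(4.315) = +1.496 V.

+1.496 V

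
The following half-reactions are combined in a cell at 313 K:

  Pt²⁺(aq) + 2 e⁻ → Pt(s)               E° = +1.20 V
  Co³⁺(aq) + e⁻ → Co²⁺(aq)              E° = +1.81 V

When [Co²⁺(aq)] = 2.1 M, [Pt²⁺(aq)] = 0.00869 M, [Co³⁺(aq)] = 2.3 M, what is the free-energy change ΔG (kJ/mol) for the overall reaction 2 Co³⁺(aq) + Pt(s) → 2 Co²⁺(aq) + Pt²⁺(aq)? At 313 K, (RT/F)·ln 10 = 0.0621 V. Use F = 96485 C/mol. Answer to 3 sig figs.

With Co³⁺/Co²⁺ reduced at the cathode, E°cell = +1.81 − (+1.20) = +0.61 V and n = 2.
The reaction quotient is ([Co²⁺(aq)]^2·[Pt²⁺(aq)]) / [Co³⁺(aq)]^2 = 0.00724; by Nernst, E = +0.61 − (0.0621/2)(−2.140) = +0.6764 V.
Then ΔG = −nFE = −2 × 96485 × +0.6764 J/mol = −131 kJ/mol.

−131 kJ/mol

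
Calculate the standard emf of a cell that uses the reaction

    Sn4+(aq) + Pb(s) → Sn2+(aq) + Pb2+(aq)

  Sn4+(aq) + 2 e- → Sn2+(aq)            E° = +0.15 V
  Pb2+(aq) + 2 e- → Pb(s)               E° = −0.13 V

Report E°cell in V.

+0.28 V

In the reaction as written, Sn4+(aq) is reduced (cathode) and Pb2+(aq) is produced by oxidation at the anode.
E°cell = E°(cathode) − E°(anode) = +0.15 − (−0.13) = +0.28 V.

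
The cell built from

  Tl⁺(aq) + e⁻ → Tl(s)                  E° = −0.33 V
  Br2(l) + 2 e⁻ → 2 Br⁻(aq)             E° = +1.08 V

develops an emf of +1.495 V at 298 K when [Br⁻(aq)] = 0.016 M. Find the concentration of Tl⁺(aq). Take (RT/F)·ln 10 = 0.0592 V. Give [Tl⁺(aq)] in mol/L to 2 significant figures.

2.3 M

The Br₂/Br⁻ couple has the larger reduction potential, so it is the cathode: E°cell = +1.08 − (−0.33) = +1.41 V and n = 2.
Rearranging E = E° − (0.0592/n)·log Q gives log Q = 2(+1.41 − (+1.495))/0.0592 = −2.872.
For Br2(l) + 2 Tl(s) → 2 Br⁻(aq) + 2 Tl⁺(aq), the reaction quotient is Q = [Br⁻(aq)]^2·[Tl⁺(aq)]^2.
Substituting the known concentrations and solving, log [Tl⁺(aq)] = 0.360 and [Tl⁺(aq)] = 2.3 M.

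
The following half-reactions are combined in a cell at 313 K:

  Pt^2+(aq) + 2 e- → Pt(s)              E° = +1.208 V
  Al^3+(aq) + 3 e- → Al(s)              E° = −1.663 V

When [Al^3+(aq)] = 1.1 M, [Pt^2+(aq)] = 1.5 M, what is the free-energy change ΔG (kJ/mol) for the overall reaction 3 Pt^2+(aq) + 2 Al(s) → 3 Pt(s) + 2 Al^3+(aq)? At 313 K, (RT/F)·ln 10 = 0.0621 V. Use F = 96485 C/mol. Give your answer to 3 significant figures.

The standard cell potential is +1.208 − (−1.663) = +2.871 V, with n = 6 electrons in the balanced equation.
Q = [Al^3+(aq)]^2 / [Pt^2+(aq)]^3 = 0.359, so log Q = −0.445 and E = +2.871 − (0.0621/6)(−0.445) = +2.8756 V.
Then ΔG = −nFE = −6 × 96485 × +2.8756 J/mol = −1660 kJ/mol.

−1660 kJ/mol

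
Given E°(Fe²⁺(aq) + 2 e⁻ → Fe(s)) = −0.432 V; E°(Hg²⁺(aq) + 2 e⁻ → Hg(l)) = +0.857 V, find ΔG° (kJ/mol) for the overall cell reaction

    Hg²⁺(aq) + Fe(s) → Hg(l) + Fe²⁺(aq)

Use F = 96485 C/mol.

−249 kJ/mol

In the reaction as written Hg²⁺(aq) is reduced, so the Hg²⁺/Hg couple is the cathode and Fe²⁺/Fe is the anode.
E°cell = +0.857 − (−0.432) = +1.289 V; balancing electrons gives n = 2.
ΔG° = −nFE°cell = −(2)(96485)(+1.289) J/mol = −249 kJ/mol.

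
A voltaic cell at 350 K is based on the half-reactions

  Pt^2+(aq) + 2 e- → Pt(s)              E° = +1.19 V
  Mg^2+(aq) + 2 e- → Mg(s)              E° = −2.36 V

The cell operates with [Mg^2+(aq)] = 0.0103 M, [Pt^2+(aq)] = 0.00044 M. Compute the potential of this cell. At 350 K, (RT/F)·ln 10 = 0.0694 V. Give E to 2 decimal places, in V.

Since E°(Pt²⁺/Pt) > E°(Mg²⁺/Mg), Pt²⁺/Pt serves as the cathode.
E°cell = +1.19 − (−2.36) = +3.55 V, with n = 2 electrons transferred.
The balanced reaction is Pt^2+(aq) + Mg(s) → Pt(s) + Mg^2+(aq), so Q = [Mg^2+(aq)] / [Pt^2+(aq)] = 23.4 and log Q = 1.369.
Applying E = E° − (RT ln10/nF)·log Q gives +3.55 − (0.0694/2)(1.369) = +3.50 V.

+3.50 V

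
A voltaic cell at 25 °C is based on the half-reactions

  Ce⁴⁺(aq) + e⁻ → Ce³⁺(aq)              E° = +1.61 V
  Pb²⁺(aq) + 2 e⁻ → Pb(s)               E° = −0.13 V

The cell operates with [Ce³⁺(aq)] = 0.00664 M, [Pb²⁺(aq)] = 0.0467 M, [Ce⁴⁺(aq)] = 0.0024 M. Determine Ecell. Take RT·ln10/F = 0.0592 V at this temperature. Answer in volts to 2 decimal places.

Since E°(Ce⁴⁺/Ce³⁺) > E°(Pb²⁺/Pb), Ce⁴⁺/Ce³⁺ serves as the cathode.
The standard potential is +1.61 − (−0.13) = +1.74 V and the balanced reaction transfers n = 2 electrons.
Balancing gives 2 Ce⁴⁺(aq) + Pb(s) → 2 Ce³⁺(aq) + Pb²⁺(aq); hence Q = ([Ce³⁺(aq)]^2·[Pb²⁺(aq)]) / [Ce⁴⁺(aq)]^2 = 0.357 (log Q = −0.447).
Applying E = E° − (RT ln10/nF)·log Q gives +1.74 − (0.0592/2)(−0.447) = +1.75 V.

+1.75 V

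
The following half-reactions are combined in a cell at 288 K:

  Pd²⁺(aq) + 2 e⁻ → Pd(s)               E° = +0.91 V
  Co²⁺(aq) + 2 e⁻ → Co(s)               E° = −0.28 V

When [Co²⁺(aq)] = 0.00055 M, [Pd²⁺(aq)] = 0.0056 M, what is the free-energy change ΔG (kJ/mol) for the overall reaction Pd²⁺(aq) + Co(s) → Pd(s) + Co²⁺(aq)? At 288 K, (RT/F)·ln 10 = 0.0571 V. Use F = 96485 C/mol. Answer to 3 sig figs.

With Pd²⁺/Pd reduced at the cathode, E°cell = +0.91 − (−0.28) = +1.19 V and n = 2.
The reaction quotient is [Co²⁺(aq)] / [Pd²⁺(aq)] = 0.0982; by Nernst, E = +1.19 − (0.0571/2)(−1.008) = +1.2188 V.
Finally ΔG = −nFE = −(2)(96485 C/mol)(+1.2188 V) = −235 kJ/mol.

−235 kJ/mol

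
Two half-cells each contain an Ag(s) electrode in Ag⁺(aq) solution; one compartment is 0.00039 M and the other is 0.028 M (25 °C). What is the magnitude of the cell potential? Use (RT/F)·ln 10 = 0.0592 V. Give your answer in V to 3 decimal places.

0.110 V

For a concentration cell E°cell = 0, since both electrodes use the same couple.
The compartment with the higher Ag⁺(aq) concentration (0.028 M) acts as the cathode; ions are reduced there and produced at the dilute (0.00039 M) anode.
With n = 1, Ecell = −(0.0592/1)·log([dilute]/[conc]) = −(0.0592/1)·log(0.00039/0.028) = +0.110 V.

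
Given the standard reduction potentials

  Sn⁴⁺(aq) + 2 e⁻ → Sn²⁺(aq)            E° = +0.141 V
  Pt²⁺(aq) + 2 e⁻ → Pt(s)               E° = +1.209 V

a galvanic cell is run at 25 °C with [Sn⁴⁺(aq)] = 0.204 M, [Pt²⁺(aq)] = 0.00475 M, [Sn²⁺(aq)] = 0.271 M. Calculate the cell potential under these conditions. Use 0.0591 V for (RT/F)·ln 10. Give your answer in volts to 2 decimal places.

+1.00 V

Since E°(Pt²⁺/Pt) > E°(Sn⁴⁺/Sn²⁺), Pt²⁺/Pt serves as the cathode.
E°cell = +1.209 − (+0.141) = +1.068 V, with n = 2 electrons transferred.
For the overall reaction Pt²⁺(aq) + Sn²⁺(aq) → Pt(s) + Sn⁴⁺(aq), Q = [Sn⁴⁺(aq)] / ([Pt²⁺(aq)]·[Sn²⁺(aq)]) = 158, giving log Q = 2.200.
E = E° − (0.0591/n)·log Q = +1.068 − (0.0591/2)(2.200) = +1.00 V.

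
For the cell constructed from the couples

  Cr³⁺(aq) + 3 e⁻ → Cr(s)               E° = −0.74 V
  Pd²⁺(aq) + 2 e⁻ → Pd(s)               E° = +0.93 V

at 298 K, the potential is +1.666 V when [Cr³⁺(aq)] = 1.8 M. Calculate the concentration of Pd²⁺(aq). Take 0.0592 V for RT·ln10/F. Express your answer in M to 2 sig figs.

Pd²⁺/Pd is the cathode (higher E°); E°cell = +0.93 − (−0.74) = +1.67 V with n = 6.
From the Nernst equation, log Q = n(E° − E)/0.0592 = 6·(+1.67 − (+1.666))/0.0592 = 0.405.
Balancing electrons gives 3 Pd²⁺(aq) + 2 Cr(s) → 3 Pd(s) + 2 Cr³⁺(aq); thus Q = [Cr³⁺(aq)]^2 / [Pd²⁺(aq)]^3.
Substituting the known concentrations and solving, log [Pd²⁺(aq)] = 0.035 and [Pd²⁺(aq)] = 1.1 M.

1.1 M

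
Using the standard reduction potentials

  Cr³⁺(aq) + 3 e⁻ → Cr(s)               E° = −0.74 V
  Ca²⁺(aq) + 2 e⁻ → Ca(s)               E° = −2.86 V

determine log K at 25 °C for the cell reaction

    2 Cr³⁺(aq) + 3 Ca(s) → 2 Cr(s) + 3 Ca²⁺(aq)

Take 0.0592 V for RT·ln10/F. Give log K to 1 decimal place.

log K = 214.9

The Cr³⁺/Cr couple is reduced (cathode); E°cell = −0.74 − (−2.86) = +2.12 V with n = 6.
At equilibrium E = 0, so log K = nE°cell / 0.0592 = (6)(+2.12) / 0.0592 = 214.9.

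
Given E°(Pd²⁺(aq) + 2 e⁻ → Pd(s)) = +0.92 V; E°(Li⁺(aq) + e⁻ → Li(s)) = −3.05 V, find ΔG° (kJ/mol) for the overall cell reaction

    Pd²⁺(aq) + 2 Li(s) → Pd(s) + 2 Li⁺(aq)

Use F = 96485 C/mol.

−766 kJ/mol

In the reaction as written Pd²⁺(aq) is reduced, so the Pd²⁺/Pd couple is the cathode and Li⁺/Li is the anode.
E°cell = +0.92 − (−3.05) = +3.97 V; balancing electrons gives n = 2.
ΔG° = −nFE°cell = −(2)(96485)(+3.97) J/mol = −766 kJ/mol.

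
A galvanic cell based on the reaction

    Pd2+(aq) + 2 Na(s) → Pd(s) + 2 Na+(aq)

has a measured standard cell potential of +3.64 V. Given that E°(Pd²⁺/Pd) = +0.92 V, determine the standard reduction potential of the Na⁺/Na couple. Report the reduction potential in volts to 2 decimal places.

−2.72 V

In the reaction as written the Pd²⁺/Pd couple is reduced (cathode) and Na⁺/Na is oxidized (anode), so E°cell = E°(Pd²⁺/Pd) − E°(Na⁺/Na).
E°(Na⁺/Na) = E°(cathode) − E°cell = +0.92 − (+3.64) = −2.72 V.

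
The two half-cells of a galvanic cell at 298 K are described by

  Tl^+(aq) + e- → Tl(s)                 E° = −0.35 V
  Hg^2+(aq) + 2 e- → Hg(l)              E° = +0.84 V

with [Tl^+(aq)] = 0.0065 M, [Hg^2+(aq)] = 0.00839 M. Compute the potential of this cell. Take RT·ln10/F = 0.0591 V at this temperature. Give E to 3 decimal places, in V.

+1.258 V

The Hg²⁺/Hg couple has the more positive E°, so it is the cathode; Tl⁺/Tl is the anode.
The standard potential is +0.84 − (−0.35) = +1.19 V and the balanced reaction transfers n = 2 electrons.
Balancing gives Hg^2+(aq) + 2 Tl(s) → Hg(l) + 2 Tl^+(aq); hence Q = [Tl^+(aq)]^2 / [Hg^2+(aq)] = 0.00504 (log Q = −2.298).
By the Nernst equation, E = +1.19 − (0.0591/2)·(−2.298) = +1.258 V.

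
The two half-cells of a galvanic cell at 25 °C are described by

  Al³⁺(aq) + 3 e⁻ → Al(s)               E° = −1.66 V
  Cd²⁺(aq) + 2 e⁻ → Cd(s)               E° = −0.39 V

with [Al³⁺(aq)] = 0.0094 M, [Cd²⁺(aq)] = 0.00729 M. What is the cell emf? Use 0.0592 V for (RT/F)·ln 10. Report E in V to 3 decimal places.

+1.247 V

The Cd²⁺/Cd couple has the more positive E°, so it is the cathode; Al³⁺/Al is the anode.
The standard potential is −0.39 − (−1.66) = +1.27 V and the balanced reaction transfers n = 6 electrons.
The balanced reaction is 3 Cd²⁺(aq) + 2 Al(s) → 3 Cd(s) + 2 Al³⁺(aq), so Q = [Al³⁺(aq)]^2 / [Cd²⁺(aq)]^3 = 228 and log Q = 2.358.
Applying E = E° − (RT ln10/nF)·log Q gives +1.27 − (0.0592/6)(2.358) = +1.247 V.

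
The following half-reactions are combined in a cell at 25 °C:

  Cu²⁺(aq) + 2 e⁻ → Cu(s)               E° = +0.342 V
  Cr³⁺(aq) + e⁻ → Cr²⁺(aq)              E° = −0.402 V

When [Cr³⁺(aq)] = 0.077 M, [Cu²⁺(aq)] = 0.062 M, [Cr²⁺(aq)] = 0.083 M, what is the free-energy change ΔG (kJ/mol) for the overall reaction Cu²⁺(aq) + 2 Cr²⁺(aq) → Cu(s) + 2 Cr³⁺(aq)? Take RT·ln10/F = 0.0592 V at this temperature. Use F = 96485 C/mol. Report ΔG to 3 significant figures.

The standard cell potential is +0.342 − (−0.402) = +0.744 V, with n = 2 electrons in the balanced equation.
Q = [Cr³⁺(aq)]^2 / ([Cu²⁺(aq)]·[Cr²⁺(aq)]^2) = 13.9, so log Q = 1.142 and E = +0.744 − (0.0592/2)(1.142) = +0.7102 V.
Finally ΔG = −nFE = −(2)(96485 C/mol)(+0.7102 V) = −137 kJ/mol.

−137 kJ/mol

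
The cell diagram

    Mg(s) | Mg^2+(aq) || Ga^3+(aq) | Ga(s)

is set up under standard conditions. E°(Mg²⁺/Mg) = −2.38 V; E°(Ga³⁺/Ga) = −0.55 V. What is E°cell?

+1.83 V

By convention the left-hand electrode in cell notation is the anode (oxidation) and the right-hand electrode is the cathode (reduction).
E°cell = E°(right) − E°(left) = −0.55 − (−2.38) = +1.83 V.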